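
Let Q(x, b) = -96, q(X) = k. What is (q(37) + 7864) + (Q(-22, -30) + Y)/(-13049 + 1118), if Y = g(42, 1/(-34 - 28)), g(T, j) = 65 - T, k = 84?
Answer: 94827661/11931 ≈ 7948.0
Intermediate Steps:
q(X) = 84
Y = 23 (Y = 65 - 1*42 = 65 - 42 = 23)
(q(37) + 7864) + (Q(-22, -30) + Y)/(-13049 + 1118) = (84 + 7864) + (-96 + 23)/(-13049 + 1118) = 7948 - 73/(-11931) = 7948 - 73*(-1/11931) = 7948 + 73/11931 = 94827661/11931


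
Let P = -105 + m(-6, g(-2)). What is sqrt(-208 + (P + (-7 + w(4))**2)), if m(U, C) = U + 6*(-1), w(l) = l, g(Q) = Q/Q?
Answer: 2*I*sqrt(79) ≈ 17.776*I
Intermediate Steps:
g(Q) = 1
m(U, C) = -6 + U (m(U, C) = U - 6 = -6 + U)
P = -117 (P = -105 + (-6 - 6) = -105 - 12 = -117)
sqrt(-208 + (P + (-7 + w(4))**2)) = sqrt(-208 + (-117 + (-7 + 4)**2)) = sqrt(-208 + (-117 + (-3)**2)) = sqrt(-208 + (-117 + 9)) = sqrt(-208 - 108) = sqrt(-316) = 2*I*sqrt(79)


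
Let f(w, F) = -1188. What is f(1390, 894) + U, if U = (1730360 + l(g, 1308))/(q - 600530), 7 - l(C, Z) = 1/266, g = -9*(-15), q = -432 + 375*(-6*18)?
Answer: -203167401317/170628892 ≈ -1190.7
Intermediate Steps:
q = -40932 (q = -432 + 375*(-108) = -432 - 40500 = -40932)
g = 135
l(C, Z) = 1861/266 (l(C, Z) = 7 - 1/266 = 1861/266)
U = -460277621/170628892 (U = (1730360 + 1861/266)/(-40932 - 600530) = (460277621/266)/(-641462) = (460277621/266)*(-1/641462) = -460277621/170628892 ≈ -2.6975)
f(1390, 894) + U = -1188 - 460277621/170628892 = -203167401317/170628892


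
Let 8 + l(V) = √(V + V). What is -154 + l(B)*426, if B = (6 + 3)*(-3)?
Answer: -3562 + 1278*I*√6 ≈ -3562.0 + 3130.4*I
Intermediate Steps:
B = -27 (B = 9*(-3) = -27)
l(V) = -8 + √2*√V (l(V) = -8 + √(V + V) = -8 + √(2*V) = -8 + √2*√V)
-154 + l(B)*426 = -154 + (-8 + √2*√(-27))*426 = -154 + (-8 + √2*(3*I*√3))*426 = -154 + (-8 + 3*I*√6)*426 = -154 + (-3408 + 1278*I*√6) = -3562 + 1278*I*√6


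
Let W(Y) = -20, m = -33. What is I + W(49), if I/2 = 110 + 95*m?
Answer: -6070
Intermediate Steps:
I = -6050 (I = 2*(110 + 95*(-33)) = 2*(110 - 3135) = 2*(-3025) = -6050)
I + W(49) = -6050 - 20 = -6070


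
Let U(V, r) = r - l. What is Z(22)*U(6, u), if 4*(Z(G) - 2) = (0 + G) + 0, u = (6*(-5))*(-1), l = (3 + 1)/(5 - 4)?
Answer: 195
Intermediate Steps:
l = 4 (l = 4/1 = 4*1 = 4)
u = 30 (u = -30*(-1) = 30)
U(V, r) = -4 + r (U(V, r) = r - 1*4 = r - 4 = -4 + r)
Z(G) = 2 + G/4 (Z(G) = 2 + ((0 + G) + 0)/4 = 2 + (G + 0)/4 = 2 + G/4)
Z(22)*U(6, u) = (2 + (1/4)*22)*(-4 + 30) = (2 + 11/2)*26 = (15/2)*26 = 195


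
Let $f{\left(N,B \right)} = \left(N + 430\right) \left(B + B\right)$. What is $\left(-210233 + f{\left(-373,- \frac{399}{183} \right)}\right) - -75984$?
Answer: $- \frac{8204351}{61} \approx -1.345 \cdot 10^{5}$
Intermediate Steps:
$f{\left(N,B \right)} = 2 B \left(430 + N\right)$ ($f{\left(N,B \right)} = \left(430 + N\right) 2 B = 2 B \left(430 + N\right)$)
$\left(-210233 + f{\left(-373,- \frac{399}{183} \right)}\right) - -75984 = \left(-210233 + 2 \left(- \frac{399}{183}\right) \left(430 - 373\right)\right) - -75984 = \left(-210233 + 2 \left(\left(-399\right) \frac{1}{183}\right) 57\right) + 75984 = \left(-210233 + 2 \left(- \frac{133}{61}\right) 57\right) + 75984 = \left(-210233 - \frac{15162}{61}\right) + 75984 = - \frac{12839375}{61} + 75984 = - \frac{8204351}{61}$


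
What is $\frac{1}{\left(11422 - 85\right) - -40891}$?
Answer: $\frac{1}{52228} \approx 1.9147 \cdot 10^{-5}$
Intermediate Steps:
$\frac{1}{\left(11422 - 85\right) - -40891} = \frac{1}{\left(11422 - 85\right) + 40891} = \frac{1}{11337 + 40891} = \frac{1}{52228}$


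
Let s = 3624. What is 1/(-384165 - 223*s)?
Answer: -1/1192317 ≈ -8.3870e-7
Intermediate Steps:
1/(-384165 - 223*s) = 1/(-384165 - 223*3624) = 1/(-384165 - 808152) = 1/(-1192317) = -1/1192317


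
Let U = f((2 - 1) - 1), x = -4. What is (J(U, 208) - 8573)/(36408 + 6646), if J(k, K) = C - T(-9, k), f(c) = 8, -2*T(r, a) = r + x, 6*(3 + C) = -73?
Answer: -1172/5871 ≈ -0.19963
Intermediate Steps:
C = -91/6 (C = -3 + (⅙)*(-73) = -3 - 73/6 = -91/6 ≈ -15.167)
T(r, a) = 2 - r/2 (T(r, a) = -(r - 4)/2 = -(-4 + r)/2 = 2 - r/2)
U = 8
J(k, K) = -65/3 (J(k, K) = -91/6 - (2 - ½*(-9)) = -91/6 - (2 + 9/2) = -91/6 - 1*13/2 = -91/6 - 13/2 = -65/3)
(J(U, 208) - 8573)/(36408 + 6646) = (-65/3 - 8573)/(36408 + 6646) = -25784/3/43054 = -25784/3*1/43054 = -1172/5871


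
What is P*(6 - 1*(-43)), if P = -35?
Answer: -1715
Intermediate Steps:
P*(6 - 1*(-43)) = -35*(6 - 1*(-43)) = -35*(6 + 43) = -35*49 = -1715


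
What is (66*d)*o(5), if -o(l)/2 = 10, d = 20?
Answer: -26400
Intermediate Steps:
o(l) = -20 (o(l) = -2*10 = -20)
(66*d)*o(5) = (66*20)*(-20) = 1320*(-20) = -26400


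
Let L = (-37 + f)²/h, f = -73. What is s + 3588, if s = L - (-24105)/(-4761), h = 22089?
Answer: 13957769941/3895027 ≈ 3583.5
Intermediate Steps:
L = 12100/22089 (L = (-37 - 73)²/22089 = (-110)²*(1/22089) = 12100*(1/22089) = 12100/22089 ≈ 0.54778)
s = -17586935/3895027 (s = 12100/22089 - (-24105)/(-4761) = 12100/22089 - (-24105)*(-1)/4761 = 12100/22089 - 1*8035/1587 = 12100/22089 - 8035/1587 = -17586935/3895027 ≈ -4.5152)
s + 3588 = -17586935/3895027 + 3588 = 13957769941/3895027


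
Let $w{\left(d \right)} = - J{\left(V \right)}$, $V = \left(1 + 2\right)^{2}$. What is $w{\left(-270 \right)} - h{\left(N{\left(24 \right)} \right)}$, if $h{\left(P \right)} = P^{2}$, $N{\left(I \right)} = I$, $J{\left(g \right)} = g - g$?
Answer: $-576$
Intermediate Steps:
$V = 9$ ($V = 3^{2} = 9$)
$J{\left(g \right)} = 0$
$w{\left(d \right)} = 0$ ($w{\left(d \right)} = \left(-1\right) 0 = 0$)
$w{\left(-270 \right)} - h{\left(N{\left(24 \right)} \right)} = 0 - 24^{2} = 0 - 576 = -576$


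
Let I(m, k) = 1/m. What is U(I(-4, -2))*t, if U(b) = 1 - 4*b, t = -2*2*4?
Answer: -32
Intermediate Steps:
t = -16 (t = -4*4 = -16)
U(I(-4, -2))*t = (1 - 4/(-4))*(-16) = (1 - 4*(-¼))*(-16) = (1 + 1)*(-16) = 2*(-16) = -32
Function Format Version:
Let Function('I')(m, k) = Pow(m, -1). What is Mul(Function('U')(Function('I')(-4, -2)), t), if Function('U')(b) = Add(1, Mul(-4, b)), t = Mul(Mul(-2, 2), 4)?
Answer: -32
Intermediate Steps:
t = -16 (t = Mul(-4, 4) = -16)
Mul(Function('U')(Function('I')(-4, -2)), t) = Mul(Add(1, Mul(-4, Pow(-4, -1))), -16) = Mul(Add(1, Mul(-4, Rational(-1, 4))), -16) = Mul(Add(1, 1), -16) = Mul(2, -16) = -32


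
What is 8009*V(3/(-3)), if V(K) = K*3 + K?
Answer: -32036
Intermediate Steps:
V(K) = 4*K (V(K) = 3*K + K = 4*K)
8009*V(3/(-3)) = 8009*(4*(3/(-3))) = 8009*(4*(3*(-1/3))) = 8009*(4*(-1)) = 8009*(-4) = -32036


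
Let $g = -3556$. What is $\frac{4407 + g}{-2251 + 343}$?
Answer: $- \frac{851}{1908} \approx -0.44602$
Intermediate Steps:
$\frac{4407 + g}{-2251 + 343} = \frac{4407 - 3556}{-2251 + 343} = \frac{851}{-1908} = 851 \left(- \frac{1}{1908}\right) = - \frac{851}{1908}$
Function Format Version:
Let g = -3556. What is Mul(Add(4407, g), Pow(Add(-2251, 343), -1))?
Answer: Rational(-851, 1908) ≈ -0.44602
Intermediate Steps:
Mul(Add(4407, g), Pow(Add(-2251, 343), -1)) = Mul(Add(4407, -3556), Pow(Add(-2251, 343), -1)) = Mul(851, Pow(-1908, -1)) = Mul(851, Rational(-1, 1908)) = Rational(-851, 1908)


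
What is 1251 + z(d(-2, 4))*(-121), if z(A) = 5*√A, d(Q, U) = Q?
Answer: 1251 - 605*I*√2 ≈ 1251.0 - 855.6*I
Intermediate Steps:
1251 + z(d(-2, 4))*(-121) = 1251 + (5*√(-2))*(-121) = 1251 + (5*(I*√2))*(-121) = 1251 + (5*I*√2)*(-121) = 1251 - 605*I*√2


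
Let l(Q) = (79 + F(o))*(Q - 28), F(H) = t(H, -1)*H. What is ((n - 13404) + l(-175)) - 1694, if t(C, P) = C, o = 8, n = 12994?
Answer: -31133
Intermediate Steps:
F(H) = H² (F(H) = H*H = H²)
l(Q) = -4004 + 143*Q (l(Q) = (79 + 8²)*(Q - 28) = (79 + 64)*(-28 + Q) = 143*(-28 + Q) = -4004 + 143*Q)
((n - 13404) + l(-175)) - 1694 = ((12994 - 13404) + (-4004 + 143*(-175))) - 1694 = (-410 + (-4004 - 25025)) - 1694 = (-410 - 29029) - 1694 = -29439 - 1694 = -31133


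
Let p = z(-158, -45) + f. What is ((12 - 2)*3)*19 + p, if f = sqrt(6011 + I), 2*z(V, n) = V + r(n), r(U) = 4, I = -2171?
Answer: 493 + 16*sqrt(15) ≈ 554.97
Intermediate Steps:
z(V, n) = 2 + V/2 (z(V, n) = (V + 4)/2 = (4 + V)/2 = 2 + V/2)
f = 16*sqrt(15) (f = sqrt(6011 - 2171) = sqrt(3840) = 16*sqrt(15) ≈ 61.968)
p = -77 + 16*sqrt(15) (p = (2 + (1/2)*(-158)) + 16*sqrt(15) = (2 - 79) + 16*sqrt(15) = -77 + 16*sqrt(15) ≈ -15.032)
((12 - 2)*3)*19 + p = ((12 - 2)*3)*19 + (-77 + 16*sqrt(15)) = (10*3)*19 + (-77 + 16*sqrt(15)) = 30*19 + (-77 + 16*sqrt(15)) = 570 + (-77 + 16*sqrt(15)) = 493 + 16*sqrt(15)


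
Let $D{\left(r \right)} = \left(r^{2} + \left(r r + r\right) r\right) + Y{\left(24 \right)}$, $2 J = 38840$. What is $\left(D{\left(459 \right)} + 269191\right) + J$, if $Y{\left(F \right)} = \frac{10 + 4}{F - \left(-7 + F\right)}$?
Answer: $97412554$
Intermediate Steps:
$Y{\left(F \right)} = 2$ ($Y{\left(F \right)} = \frac{14}{7} = 14 \cdot \frac{1}{7} = 2$)
$J = 19420$ ($J = \frac{1}{2} \cdot 38840 = 19420$)
$D{\left(r \right)} = 2 + r^{2} + r \left(r + r^{2}\right)$ ($D{\left(r \right)} = \left(r^{2} + \left(r r + r\right) r\right) + 2 = \left(r^{2} + \left(r^{2} + r\right) r\right) + 2 = \left(r^{2} + \left(r + r^{2}\right) r\right) + 2 = \left(r^{2} + r \left(r + r^{2}\right)\right) + 2 = 2 + r^{2} + r \left(r + r^{2}\right)$)
$\left(D{\left(459 \right)} + 269191\right) + J = \left(\left(2 + 459^{3} + 2 \cdot 459^{2}\right) + 269191\right) + 19420 = \left(\left(2 + 96702579 + 2 \cdot 210681\right) + 269191\right) + 19420 = \left(\left(2 + 96702579 + 421362\right) + 269191\right) + 19420 = \left(97123943 + 269191\right) + 19420 = 97393134 + 19420 = 97412554$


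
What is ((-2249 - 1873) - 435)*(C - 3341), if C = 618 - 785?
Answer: 15985956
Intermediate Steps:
C = -167
((-2249 - 1873) - 435)*(C - 3341) = ((-2249 - 1873) - 435)*(-167 - 3341) = (-4122 - 435)*(-3508) = -4557*(-3508) = 15985956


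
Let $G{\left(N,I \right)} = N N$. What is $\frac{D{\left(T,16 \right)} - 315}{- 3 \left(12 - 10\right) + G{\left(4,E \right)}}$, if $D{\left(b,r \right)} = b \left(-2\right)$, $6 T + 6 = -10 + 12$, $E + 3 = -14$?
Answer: $- \frac{941}{30} \approx -31.367$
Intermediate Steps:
$E = -17$ ($E = -3 - 14 = -17$)
$T = - \frac{2}{3}$ ($T = -1 + \frac{-10 + 12}{6} = -1 + \frac{1}{6} \cdot 2 = -1 + \frac{1}{3} = - \frac{2}{3} \approx -0.66667$)
$D{\left(b,r \right)} = - 2 b$
$G{\left(N,I \right)} = N^{2}$
$\frac{D{\left(T,16 \right)} - 315}{- 3 \left(12 - 10\right) + G{\left(4,E \right)}} = \frac{\left(-2\right) \left(- \frac{2}{3}\right) - 315}{- 3 \left(12 - 10\right) + 4^{2}} = \frac{\frac{4}{3} - 315}{\left(-3\right) 2 + 16} = - \frac{941}{3 \left(-6 + 16\right)} = - \frac{941}{3 \cdot 10} = \left(- \frac{941}{3}\right) \frac{1}{10} = - \frac{941}{30}$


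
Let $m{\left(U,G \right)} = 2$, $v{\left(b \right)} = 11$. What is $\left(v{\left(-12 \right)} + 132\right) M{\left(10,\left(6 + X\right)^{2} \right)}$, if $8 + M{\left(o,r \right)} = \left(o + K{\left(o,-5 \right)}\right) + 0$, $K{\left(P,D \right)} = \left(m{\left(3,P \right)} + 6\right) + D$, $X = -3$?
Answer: $715$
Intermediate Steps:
$K{\left(P,D \right)} = 8 + D$ ($K{\left(P,D \right)} = \left(2 + 6\right) + D = 8 + D$)
$M{\left(o,r \right)} = -5 + o$ ($M{\left(o,r \right)} = -8 + \left(\left(o + \left(8 - 5\right)\right) + 0\right) = -8 + \left(\left(o + 3\right) + 0\right) = -8 + \left(\left(3 + o\right) + 0\right) = -8 + \left(3 + o\right) = -5 + o$)
$\left(v{\left(-12 \right)} + 132\right) M{\left(10,\left(6 + X\right)^{2} \right)} = \left(11 + 132\right) \left(-5 + 10\right) = 143 \cdot 5 = 715$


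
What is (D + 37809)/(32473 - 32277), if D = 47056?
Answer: 84865/196 ≈ 432.98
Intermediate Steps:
(D + 37809)/(32473 - 32277) = (47056 + 37809)/(32473 - 32277) = 84865/196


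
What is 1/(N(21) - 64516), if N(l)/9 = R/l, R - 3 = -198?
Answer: -7/452197 ≈ -1.5480e-5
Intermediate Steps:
R = -195 (R = 3 - 198 = -195)
N(l) = -1755/l (N(l) = 9*(-195/l) = -1755/l)
1/(N(21) - 64516) = 1/(-1755/21 - 64516) = 1/(-1755*1/21 - 64516) = 1/(-585/7 - 64516) = 1/(-452197/7) = -7/452197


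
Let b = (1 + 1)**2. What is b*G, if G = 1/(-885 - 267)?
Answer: -1/288 ≈ -0.0034722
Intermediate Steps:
b = 4 (b = 2**2 = 4)
G = -1/1152 (G = 1/(-1152) = -1/1152 ≈ -0.00086806)
b*G = 4*(-1/1152) = -1/288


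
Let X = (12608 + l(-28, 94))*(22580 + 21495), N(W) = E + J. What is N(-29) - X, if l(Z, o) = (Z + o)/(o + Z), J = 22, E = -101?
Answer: -555741754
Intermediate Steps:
l(Z, o) = 1 (l(Z, o) = (Z + o)/(Z + o) = 1)
N(W) = -79 (N(W) = -101 + 22 = -79)
X = 555741675 (X = (12608 + 1)*(22580 + 21495) = 12609*44075 = 555741675)
N(-29) - X = -79 - 1*555741675 = -79 - 555741675 = -555741754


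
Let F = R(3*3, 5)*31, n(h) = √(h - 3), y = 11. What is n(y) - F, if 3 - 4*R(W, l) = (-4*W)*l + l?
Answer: -2759/2 + 2*√2 ≈ -1376.7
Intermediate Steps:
R(W, l) = ¾ - l/4 + W*l (R(W, l) = ¾ - ((-4*W)*l + l)/4 = ¾ - (-4*W*l + l)/4 = ¾ - (l - 4*W*l)/4 = ¾ + (-l/4 + W*l) = ¾ - l/4 + W*l)
n(h) = √(-3 + h)
F = 2759/2 (F = (¾ - ¼*5 + (3*3)*5)*31 = (¾ - 5/4 + 9*5)*31 = (¾ - 5/4 + 45)*31 = (89/2)*31 = 2759/2 ≈ 1379.5)
n(y) - F = √(-3 + 11) - 1*2759/2 = √8 - 2759/2 = 2*√2 - 2759/2 = -2759/2 + 2*√2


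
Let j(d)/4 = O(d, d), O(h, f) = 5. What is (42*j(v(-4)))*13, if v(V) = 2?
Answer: 10920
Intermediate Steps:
j(d) = 20 (j(d) = 4*5 = 20)
(42*j(v(-4)))*13 = (42*20)*13 = 840*13 = 10920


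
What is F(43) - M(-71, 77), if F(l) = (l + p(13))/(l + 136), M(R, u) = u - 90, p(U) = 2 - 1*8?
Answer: 2364/179 ≈ 13.207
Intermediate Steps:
p(U) = -6 (p(U) = 2 - 8 = -6)
M(R, u) = -90 + u
F(l) = (-6 + l)/(136 + l) (F(l) = (l - 6)/(l + 136) = (-6 + l)/(136 + l))
F(43) - M(-71, 77) = (-6 + 43)/(136 + 43) - (-90 + 77) = 37/179 - 1*(-13) = (1/179)*37 + 13 = 37/179 + 13 = 2364/179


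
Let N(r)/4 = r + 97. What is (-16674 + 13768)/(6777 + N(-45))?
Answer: -2906/6985 ≈ -0.41603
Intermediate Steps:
N(r) = 388 + 4*r (N(r) = 4*(r + 97) = 4*(97 + r) = 388 + 4*r)
(-16674 + 13768)/(6777 + N(-45)) = (-16674 + 13768)/(6777 + (388 + 4*(-45))) = -2906/(6777 + (388 - 180)) = -2906/(6777 + 208) = -2906/6985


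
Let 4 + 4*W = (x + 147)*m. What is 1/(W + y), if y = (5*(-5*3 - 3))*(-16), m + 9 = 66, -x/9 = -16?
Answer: 4/22343 ≈ 0.00017903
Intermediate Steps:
x = 144 (x = -9*(-16) = 144)
m = 57 (m = -9 + 66 = 57)
y = 1440 (y = (5*(-15 - 3))*(-16) = (5*(-18))*(-16) = -90*(-16) = 1440)
W = 16583/4 (W = -1 + ((144 + 147)*57)/4 = -1 + (291*57)/4 = -1 + (¼)*16587 = -1 + 16587/4 = 16583/4 ≈ 4145.8)
1/(W + y) = 1/(16583/4 + 1440) = 1/(22343/4) = 4/22343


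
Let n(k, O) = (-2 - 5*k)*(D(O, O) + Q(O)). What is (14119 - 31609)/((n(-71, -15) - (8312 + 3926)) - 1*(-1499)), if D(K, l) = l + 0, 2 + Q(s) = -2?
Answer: 795/793 ≈ 1.0025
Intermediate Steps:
Q(s) = -4 (Q(s) = -2 - 2 = -4)
D(K, l) = l
n(k, O) = (-4 + O)*(-2 - 5*k) (n(k, O) = (-2 - 5*k)*(O - 4) = (-2 - 5*k)*(-4 + O) = (-4 + O)*(-2 - 5*k))
(14119 - 31609)/((n(-71, -15) - (8312 + 3926)) - 1*(-1499)) = (14119 - 31609)/(((8 - 2*(-15) + 20*(-71) - 5*(-15)*(-71)) - (8312 + 3926)) - 1*(-1499)) = -17490/(((8 + 30 - 1420 - 5325) - 1*12238) + 1499) = -17490/((-6707 - 12238) + 1499) = -17490/(-18945 + 1499) = -17490/(-17446) = -17490*(-1/17446) = 795/793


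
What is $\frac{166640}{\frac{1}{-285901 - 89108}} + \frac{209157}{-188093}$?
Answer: $- \frac{11754213664566837}{188093} \approx -6.2492 \cdot 10^{10}$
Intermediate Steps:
$\frac{166640}{\frac{1}{-285901 - 89108}} + \frac{209157}{-188093} = \frac{166640}{\frac{1}{-375009}} + 209157 \left(- \frac{1}{188093}\right) = \frac{166640}{- \frac{1}{375009}} - \frac{209157}{188093} = 166640 \left(-375009\right) - \frac{209157}{188093} = -62491499760 - \frac{209157}{188093} = - \frac{11754213664566837}{188093}$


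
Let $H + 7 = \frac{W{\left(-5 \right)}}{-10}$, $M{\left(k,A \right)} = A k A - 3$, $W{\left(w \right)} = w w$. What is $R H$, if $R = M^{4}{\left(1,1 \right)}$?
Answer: $-152$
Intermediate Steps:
$W{\left(w \right)} = w^{2}$
$M{\left(k,A \right)} = -3 + k A^{2}$ ($M{\left(k,A \right)} = k A^{2} - 3 = -3 + k A^{2}$)
$R = 16$ ($R = \left(-3 + 1 \cdot 1^{2}\right)^{4} = \left(-3 + 1 \cdot 1\right)^{4} = \left(-3 + 1\right)^{4} = \left(-2\right)^{4} = 16$)
$H = - \frac{19}{2}$ ($H = -7 + \frac{\left(-5\right)^{2}}{-10} = -7 + 25 \left(- \frac{1}{10}\right) = -7 - \frac{5}{2} = - \frac{19}{2} \approx -9.5$)
$R H = 16 \left(- \frac{19}{2}\right) = -152$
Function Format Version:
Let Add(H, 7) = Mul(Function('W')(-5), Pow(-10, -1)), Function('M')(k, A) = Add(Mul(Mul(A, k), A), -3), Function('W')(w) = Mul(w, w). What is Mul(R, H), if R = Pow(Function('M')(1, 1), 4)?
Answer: -152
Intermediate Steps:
Function('W')(w) = Pow(w, 2)
Function('M')(k, A) = Add(-3, Mul(k, Pow(A, 2))) (Function('M')(k, A) = Add(Mul(k, Pow(A, 2)), -3) = Add(-3, Mul(k, Pow(A, 2))))
R = 16 (R = Pow(Add(-3, Mul(1, Pow(1, 2))), 4) = Pow(Add(-3, Mul(1, 1)), 4) = Pow(Add(-3, 1), 4) = Pow(-2, 4) = 16)
H = Rational(-19, 2) (H = Add(-7, Mul(Pow(-5, 2), Pow(-10, -1))) = Add(-7, Mul(25, Rational(-1, 10))) = Add(-7, Rational(-5, 2)) = Rational(-19, 2) ≈ -9.5000)
Mul(R, H) = Mul(16, Rational(-19, 2)) = -152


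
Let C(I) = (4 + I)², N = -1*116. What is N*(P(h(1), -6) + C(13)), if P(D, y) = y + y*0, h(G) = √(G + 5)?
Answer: -32828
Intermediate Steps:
N = -116
h(G) = √(5 + G)
P(D, y) = y (P(D, y) = y + 0 = y)
N*(P(h(1), -6) + C(13)) = -116*(-6 + (4 + 13)²) = -116*(-6 + 17²) = -116*(-6 + 289) = -116*283 = -32828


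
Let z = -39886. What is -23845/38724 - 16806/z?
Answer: -21449009/110324676 ≈ -0.19442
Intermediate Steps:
-23845/38724 - 16806/z = -23845/38724 - 16806/(-39886) = -23845*1/38724 - 16806*(-1/39886) = -23845/38724 + 8403/19943 = -21449009/110324676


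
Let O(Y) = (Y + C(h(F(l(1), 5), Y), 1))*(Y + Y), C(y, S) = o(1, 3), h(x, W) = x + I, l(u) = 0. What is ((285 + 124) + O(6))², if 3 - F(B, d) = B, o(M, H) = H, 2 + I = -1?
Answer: 267289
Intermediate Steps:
I = -3 (I = -2 - 1 = -3)
F(B, d) = 3 - B
h(x, W) = -3 + x (h(x, W) = x - 3 = -3 + x)
C(y, S) = 3
O(Y) = 2*Y*(3 + Y) (O(Y) = (Y + 3)*(Y + Y) = (3 + Y)*(2*Y) = 2*Y*(3 + Y))
((285 + 124) + O(6))² = ((285 + 124) + 2*6*(3 + 6))² = (409 + 2*6*9)² = (409 + 108)² = 517² = 267289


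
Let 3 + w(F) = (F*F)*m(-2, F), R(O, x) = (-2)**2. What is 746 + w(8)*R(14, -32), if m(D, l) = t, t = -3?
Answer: -34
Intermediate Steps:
R(O, x) = 4
m(D, l) = -3
w(F) = -3 - 3*F**2 (w(F) = -3 + (F*F)*(-3) = -3 + F**2*(-3) = -3 - 3*F**2)
746 + w(8)*R(14, -32) = 746 + (-3 - 3*8**2)*4 = 746 + (-3 - 3*64)*4 = 746 + (-3 - 192)*4 = 746 - 195*4 = 746 - 780 = -34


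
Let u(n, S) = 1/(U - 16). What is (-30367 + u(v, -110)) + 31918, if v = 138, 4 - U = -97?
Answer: 131836/85 ≈ 1551.0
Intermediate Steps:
U = 101 (U = 4 - 1*(-97) = 4 + 97 = 101)
u(n, S) = 1/85 (u(n, S) = 1/(101 - 16) = 1/85)
(-30367 + u(v, -110)) + 31918 = (-30367 + 1/85) + 31918 = -2581194/85 + 31918 = 131836/85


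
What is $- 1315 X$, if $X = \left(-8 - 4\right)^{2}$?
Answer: $-189360$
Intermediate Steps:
$X = 144$ ($X = \left(-12\right)^{2} = 144$)
$- 1315 X = \left(-1315\right) 144 = -189360$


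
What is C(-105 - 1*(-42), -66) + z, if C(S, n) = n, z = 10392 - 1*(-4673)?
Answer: 14999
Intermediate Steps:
z = 15065 (z = 10392 + 4673 = 15065)
C(-105 - 1*(-42), -66) + z = -66 + 15065 = 14999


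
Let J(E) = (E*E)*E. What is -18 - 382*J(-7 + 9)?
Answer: -3074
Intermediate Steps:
J(E) = E³ (J(E) = E²*E = E³)
-18 - 382*J(-7 + 9) = -18 - 382*(-7 + 9)³ = -18 - 382*2³ = -18 - 382*8 = -18 - 3056 = -3074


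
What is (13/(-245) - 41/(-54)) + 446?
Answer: 5909923/13230 ≈ 446.71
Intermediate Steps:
(13/(-245) - 41/(-54)) + 446 = (13*(-1/245) - 41*(-1/54)) + 446 = (-13/245 + 41/54) + 446 = 9343/13230 + 446 = 5909923/13230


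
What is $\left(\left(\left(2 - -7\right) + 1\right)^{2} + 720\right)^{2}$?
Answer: $672400$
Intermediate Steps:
$\left(\left(\left(2 - -7\right) + 1\right)^{2} + 720\right)^{2} = \left(\left(\left(2 + 7\right) + 1\right)^{2} + 720\right)^{2} = \left(\left(9 + 1\right)^{2} + 720\right)^{2} = \left(10^{2} + 720\right)^{2} = \left(100 + 720\right)^{2} = 820^{2} = 672400$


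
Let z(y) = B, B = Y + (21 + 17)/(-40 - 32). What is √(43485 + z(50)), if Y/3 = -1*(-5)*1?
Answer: √1565981/6 ≈ 208.57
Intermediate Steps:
Y = 15 (Y = 3*(-1*(-5)*1) = 3*(5*1) = 3*5 = 15)
B = 521/36 (B = 15 + (21 + 17)/(-40 - 32) = 15 + 38/(-72) = 15 + 38*(-1/72) = 15 - 19/36 = 521/36 ≈ 14.472)
z(y) = 521/36
√(43485 + z(50)) = √(43485 + 521/36) = √(1565981/36) = √1565981/6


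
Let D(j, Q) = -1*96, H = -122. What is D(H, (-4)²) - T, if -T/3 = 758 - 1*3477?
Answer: -8253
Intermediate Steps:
D(j, Q) = -96
T = 8157 (T = -3*(758 - 1*3477) = -3*(758 - 3477) = -3*(-2719) = 8157)
D(H, (-4)²) - T = -96 - 1*8157 = -96 - 8157 = -8253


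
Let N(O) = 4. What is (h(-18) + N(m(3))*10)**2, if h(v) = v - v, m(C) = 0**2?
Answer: 1600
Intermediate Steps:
m(C) = 0
h(v) = 0
(h(-18) + N(m(3))*10)**2 = (0 + 4*10)**2 = (0 + 40)**2 = 40**2 = 1600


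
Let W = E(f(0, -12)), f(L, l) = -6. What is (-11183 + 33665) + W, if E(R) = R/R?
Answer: 22483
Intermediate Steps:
E(R) = 1
W = 1
(-11183 + 33665) + W = (-11183 + 33665) + 1 = 22482 + 1 = 22483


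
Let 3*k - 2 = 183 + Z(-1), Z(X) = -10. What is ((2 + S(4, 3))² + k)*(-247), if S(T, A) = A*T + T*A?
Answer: -544141/3 ≈ -1.8138e+5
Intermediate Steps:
k = 175/3 (k = ⅔ + (183 - 10)/3 = ⅔ + (⅓)*173 = ⅔ + 173/3 = 175/3 ≈ 58.333)
S(T, A) = 2*A*T (S(T, A) = A*T + A*T = 2*A*T)
((2 + S(4, 3))² + k)*(-247) = ((2 + 2*3*4)² + 175/3)*(-247) = ((2 + 24)² + 175/3)*(-247) = (26² + 175/3)*(-247) = (676 + 175/3)*(-247) = (2203/3)*(-247) = -544141/3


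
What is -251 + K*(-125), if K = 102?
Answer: -13001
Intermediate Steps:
-251 + K*(-125) = -251 + 102*(-125) = -251 - 12750 = -13001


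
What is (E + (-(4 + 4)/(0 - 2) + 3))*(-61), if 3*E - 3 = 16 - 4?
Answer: -732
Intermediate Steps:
E = 5 (E = 1 + (16 - 4)/3 = 1 + (⅓)*12 = 1 + 4 = 5)
(E + (-(4 + 4)/(0 - 2) + 3))*(-61) = (5 + (-(4 + 4)/(0 - 2) + 3))*(-61) = (5 + (-8/(-2) + 3))*(-61) = (5 + (-8*(-1)/2 + 3))*(-61) = (5 + (-1*(-4) + 3))*(-61) = (5 + (4 + 3))*(-61) = (5 + 7)*(-61) = 12*(-61) = -732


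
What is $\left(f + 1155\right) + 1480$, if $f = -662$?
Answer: $1973$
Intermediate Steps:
$\left(f + 1155\right) + 1480 = \left(-662 + 1155\right) + 1480 = 493 + 1480 = 1973$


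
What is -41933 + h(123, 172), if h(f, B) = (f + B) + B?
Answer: -41466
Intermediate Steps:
h(f, B) = f + 2*B (h(f, B) = (B + f) + B = f + 2*B)
-41933 + h(123, 172) = -41933 + (123 + 2*172) = -41933 + (123 + 344) = -41933 + 467 = -41466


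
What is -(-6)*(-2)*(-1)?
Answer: 12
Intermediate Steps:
-(-6)*(-2)*(-1) = -3*4*(-1) = -12*(-1) = 12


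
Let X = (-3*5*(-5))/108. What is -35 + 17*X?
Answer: -835/36 ≈ -23.194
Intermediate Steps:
X = 25/36 (X = -15*(-5)*(1/108) = 75*(1/108) = 25/36 ≈ 0.69444)
-35 + 17*X = -35 + 17*(25/36) = -35 + 425/36 = -835/36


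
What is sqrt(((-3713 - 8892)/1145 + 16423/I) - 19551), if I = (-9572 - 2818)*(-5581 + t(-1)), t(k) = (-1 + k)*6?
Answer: I*sqrt(100535763227303998063110)/2267010690 ≈ 139.86*I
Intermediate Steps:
t(k) = -6 + 6*k
I = 69297270 (I = (-9572 - 2818)*(-5581 + (-6 + 6*(-1))) = -12390*(-5581 + (-6 - 6)) = -12390*(-5581 - 12) = -12390*(-5593) = 69297270)
sqrt(((-3713 - 8892)/1145 + 16423/I) - 19551) = sqrt(((-3713 - 8892)/1145 + 16423/69297270) - 19551) = sqrt((-12605*1/1145 + 16423*(1/69297270)) - 19551) = sqrt((-2521/229 + 16423/69297270) - 19551) = sqrt(-174694656803/15869074830 - 19551) = sqrt(-310430976658133/15869074830) = I*sqrt(100535763227303998063110)/2267010690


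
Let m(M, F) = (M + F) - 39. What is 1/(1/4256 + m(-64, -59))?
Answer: -4256/689471 ≈ -0.0061729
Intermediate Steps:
m(M, F) = -39 + F + M (m(M, F) = (F + M) - 39 = -39 + F + M)
1/(1/4256 + m(-64, -59)) = 1/(1/4256 + (-39 - 59 - 64)) = 1/(1/4256 - 162) = 1/(-689471/4256) = -4256/689471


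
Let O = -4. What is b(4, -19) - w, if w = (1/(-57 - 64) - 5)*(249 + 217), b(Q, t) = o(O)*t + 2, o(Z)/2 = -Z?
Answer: 264246/121 ≈ 2183.9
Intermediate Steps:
o(Z) = -2*Z (o(Z) = 2*(-Z) = -2*Z)
b(Q, t) = 2 + 8*t (b(Q, t) = (-2*(-4))*t + 2 = 8*t + 2 = 2 + 8*t)
w = -282396/121 (w = (1/(-121) - 5)*466 = (-1/121 - 5)*466 = -606/121*466 = -282396/121 ≈ -2333.9)
b(4, -19) - w = (2 + 8*(-19)) - 1*(-282396/121) = (2 - 152) + 282396/121 = -150 + 282396/121 = 264246/121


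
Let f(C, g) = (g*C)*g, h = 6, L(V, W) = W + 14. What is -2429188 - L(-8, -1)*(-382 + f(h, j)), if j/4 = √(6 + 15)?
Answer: -2450430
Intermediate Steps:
L(V, W) = 14 + W
j = 4*√21 (j = 4*√(6 + 15) = 4*√21 ≈ 18.330)
f(C, g) = C*g² (f(C, g) = (C*g)*g = C*g²)
-2429188 - L(-8, -1)*(-382 + f(h, j)) = -2429188 - (14 - 1)*(-382 + 6*(4*√21)²) = -2429188 - 13*(-382 + 6*336) = -2429188 - 13*(-382 + 2016) = -2429188 - 13*1634 = -2429188 - 1*21242 = -2429188 - 21242 = -2450430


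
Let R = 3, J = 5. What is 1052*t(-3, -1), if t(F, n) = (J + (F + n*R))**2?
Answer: 1052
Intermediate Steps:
t(F, n) = (5 + F + 3*n)**2 (t(F, n) = (5 + (F + n*3))**2 = (5 + (F + 3*n))**2 = (5 + F + 3*n)**2)
1052*t(-3, -1) = 1052*(5 - 3 + 3*(-1))**2 = 1052*(5 - 3 - 3)**2 = 1052*(-1)**2 = 1052*1 = 1052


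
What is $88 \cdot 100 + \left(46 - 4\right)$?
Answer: $8842$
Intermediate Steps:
$88 \cdot 100 + \left(46 - 4\right) = 8800 + 42 = 8842$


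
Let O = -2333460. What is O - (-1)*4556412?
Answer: 2222952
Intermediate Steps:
O - (-1)*4556412 = -2333460 - (-1)*4556412 = -2333460 - 1*(-4556412) = -2333460 + 4556412 = 2222952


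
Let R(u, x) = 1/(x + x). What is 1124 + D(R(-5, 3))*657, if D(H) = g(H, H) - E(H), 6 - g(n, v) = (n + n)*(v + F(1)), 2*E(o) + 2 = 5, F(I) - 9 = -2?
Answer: 2511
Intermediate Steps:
F(I) = 7 (F(I) = 9 - 2 = 7)
E(o) = 3/2 (E(o) = -1 + (½)*5 = -1 + 5/2 = 3/2)
R(u, x) = 1/(2*x)
g(n, v) = 6 - 2*n*(7 + v) (g(n, v) = 6 - (n + n)*(v + 7) = 6 - 2*n*(7 + v))
D(H) = 9/2 - 14*H - 2*H² (D(H) = (6 - 14*H - 2*H*H) - 1*3/2 = (6 - 14*H - 2*H²) - 3/2 = 9/2 - 14*H - 2*H²)
1124 + D(R(-5, 3))*657 = 1124 + (9/2 - 7/3 - 2*((½)/3)²)*657 = 1124 + (9/2 - 7/3 - 2*((½)*(⅓))²)*657 = 1124 + (9/2 - 14*⅙ - 2*(⅙)²)*657 = 1124 + (9/2 - 7/3 - 2*1/36)*657 = 1124 + (9/2 - 7/3 - 1/18)*657 = 1124 + (19/9)*657 = 1124 + 1387 = 2511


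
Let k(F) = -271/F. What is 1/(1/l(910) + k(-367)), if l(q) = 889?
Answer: 326263/241286 ≈ 1.3522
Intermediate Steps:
1/(1/l(910) + k(-367)) = 1/(1/889 - 271/(-367)) = 1/(1/889 - 271*(-1/367)) = 1/(1/889 + 271/367) = 1/(241286/326263) = 326263/241286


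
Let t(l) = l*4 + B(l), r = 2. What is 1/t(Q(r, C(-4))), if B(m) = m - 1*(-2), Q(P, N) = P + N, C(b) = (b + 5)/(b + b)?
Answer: 8/91 ≈ 0.087912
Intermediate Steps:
C(b) = (5 + b)/(2*b) (C(b) = (5 + b)/((2*b)) = (5 + b)*(1/(2*b)) = (5 + b)/(2*b))
Q(P, N) = N + P
B(m) = 2 + m (B(m) = m + 2 = 2 + m)
t(l) = 2 + 5*l (t(l) = l*4 + (2 + l) = 4*l + (2 + l) = 2 + 5*l)
1/t(Q(r, C(-4))) = 1/(2 + 5*((½)*(5 - 4)/(-4) + 2)) = 1/(2 + 5*((½)*(-¼)*1 + 2)) = 1/(2 + 5*(-⅛ + 2)) = 1/(2 + 5*(15/8)) = 1/(2 + 75/8) = 1/(91/8) = 8/91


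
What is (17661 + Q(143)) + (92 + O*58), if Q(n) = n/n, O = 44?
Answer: 20306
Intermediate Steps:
Q(n) = 1
(17661 + Q(143)) + (92 + O*58) = (17661 + 1) + (92 + 44*58) = 17662 + (92 + 2552) = 17662 + 2644 = 20306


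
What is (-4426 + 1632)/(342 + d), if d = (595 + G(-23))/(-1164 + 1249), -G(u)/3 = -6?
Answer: -237490/29683 ≈ -8.0009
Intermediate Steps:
G(u) = 18 (G(u) = -3*(-6) = 18)
d = 613/85 (d = (595 + 18)/(-1164 + 1249) = 613/85 ≈ 7.2118)
(-4426 + 1632)/(342 + d) = (-4426 + 1632)/(342 + 613/85) = -2794/29683/85 = -2794*85/29683 = -237490/29683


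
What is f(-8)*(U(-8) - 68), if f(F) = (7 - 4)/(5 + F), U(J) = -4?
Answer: 72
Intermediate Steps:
f(F) = 3/(5 + F)
f(-8)*(U(-8) - 68) = (3/(5 - 8))*(-4 - 68) = (3/(-3))*(-72) = (3*(-⅓))*(-72) = -1*(-72) = 72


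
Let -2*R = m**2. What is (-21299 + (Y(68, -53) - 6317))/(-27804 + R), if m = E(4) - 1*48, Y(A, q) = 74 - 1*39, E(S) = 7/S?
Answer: 882592/923953 ≈ 0.95523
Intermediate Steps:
Y(A, q) = 35 (Y(A, q) = 74 - 39 = 35)
m = -185/4 (m = 7/4 - 1*48 = 7*(1/4) - 48 = 7/4 - 48 = -185/4 ≈ -46.250)
R = -34225/32 (R = -(-185/4)**2/2 = -1/2*34225/16 = -34225/32 ≈ -1069.5)
(-21299 + (Y(68, -53) - 6317))/(-27804 + R) = (-21299 + (35 - 6317))/(-27804 - 34225/32) = (-21299 - 6282)/(-923953/32) = -27581*(-32/923953) = 882592/923953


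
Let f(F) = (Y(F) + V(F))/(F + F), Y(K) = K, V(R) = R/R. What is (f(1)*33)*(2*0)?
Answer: 0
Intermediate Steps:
V(R) = 1
f(F) = (1 + F)/(2*F) (f(F) = (F + 1)/(F + F) = (1 + F)/((2*F)) = (1 + F)*(1/(2*F)) = (1 + F)/(2*F))
(f(1)*33)*(2*0) = (((1/2)*(1 + 1)/1)*33)*(2*0) = (((1/2)*1*2)*33)*0 = (1*33)*0 = 33*0 = 0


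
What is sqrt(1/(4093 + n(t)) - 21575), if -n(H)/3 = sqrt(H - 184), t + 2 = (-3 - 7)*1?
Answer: sqrt(-6056325840000513766 + 703685346*I)/16754413 ≈ 8.5332e-9 + 146.88*I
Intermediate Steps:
t = -12 (t = -2 + (-3 - 7)*1 = -2 - 10*1 = -2 - 10 = -12)
n(H) = -3*sqrt(-184 + H) (n(H) = -3*sqrt(H - 184) = -3*sqrt(-184 + H))
sqrt(1/(4093 + n(t)) - 21575) = sqrt(1/(4093 - 3*sqrt(-184 - 12)) - 21575) = sqrt(1/(4093 - 42*I) - 21575) = sqrt((4093 + 42*I)/16754413 - 21575) = sqrt(-21575 + (4093 + 42*I)/16754413)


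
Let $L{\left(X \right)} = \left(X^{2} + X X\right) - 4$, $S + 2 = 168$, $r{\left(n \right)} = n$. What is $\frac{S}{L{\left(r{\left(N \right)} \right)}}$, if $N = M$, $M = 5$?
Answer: $\frac{83}{23} \approx 3.6087$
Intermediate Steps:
$N = 5$
$S = 166$ ($S = -2 + 168 = 166$)
$L{\left(X \right)} = -4 + 2 X^{2}$ ($L{\left(X \right)} = \left(X^{2} + X^{2}\right) - 4 = 2 X^{2} - 4 = -4 + 2 X^{2}$)
$\frac{S}{L{\left(r{\left(N \right)} \right)}} = \frac{166}{-4 + 2 \cdot 5^{2}} = \frac{166}{-4 + 2 \cdot 25} = \frac{166}{-4 + 50} = \frac{166}{46} = 166 \cdot \frac{1}{46} = \frac{83}{23}$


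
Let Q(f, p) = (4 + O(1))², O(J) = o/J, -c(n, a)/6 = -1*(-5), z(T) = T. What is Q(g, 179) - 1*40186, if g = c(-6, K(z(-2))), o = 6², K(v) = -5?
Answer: -38586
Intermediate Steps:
o = 36
c(n, a) = -30 (c(n, a) = -(-6)*(-5) = -6*5 = -30)
g = -30
O(J) = 36/J
Q(f, p) = 1600 (Q(f, p) = (4 + 36/1)² = (4 + 36*1)² = (4 + 36)² = 40² = 1600)
Q(g, 179) - 1*40186 = 1600 - 1*40186 = 1600 - 40186 = -38586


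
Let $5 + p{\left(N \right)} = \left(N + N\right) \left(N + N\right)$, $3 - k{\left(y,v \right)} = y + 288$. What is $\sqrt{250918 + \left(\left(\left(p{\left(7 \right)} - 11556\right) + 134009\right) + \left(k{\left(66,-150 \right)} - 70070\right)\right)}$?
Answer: $\sqrt{303141} \approx 550.58$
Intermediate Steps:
$k{\left(y,v \right)} = -285 - y$ ($k{\left(y,v \right)} = 3 - \left(y + 288\right) = 3 - \left(288 + y\right) = -285 - y$)
$p{\left(N \right)} = -5 + 4 N^{2}$ ($p{\left(N \right)} = -5 + \left(N + N\right) \left(N + N\right) = -5 + 2 N 2 N = -5 + 4 N^{2}$)
$\sqrt{250918 + \left(\left(\left(p{\left(7 \right)} - 11556\right) + 134009\right) + \left(k{\left(66,-150 \right)} - 70070\right)\right)} = \sqrt{250918 + \left(\left(\left(\left(-5 + 4 \cdot 7^{2}\right) - 11556\right) + 134009\right) - 70421\right)} = \sqrt{250918 + \left(\left(\left(\left(-5 + 4 \cdot 49\right) - 11556\right) + 134009\right) - 70421\right)} = \sqrt{250918 + \left(\left(\left(\left(-5 + 196\right) - 11556\right) + 134009\right) - 70421\right)} = \sqrt{250918 + \left(\left(\left(191 - 11556\right) + 134009\right) - 70421\right)} = \sqrt{250918 + \left(\left(-11365 + 134009\right) - 70421\right)} = \sqrt{250918 + \left(122644 - 70421\right)} = \sqrt{250918 + 52223} = \sqrt{303141}$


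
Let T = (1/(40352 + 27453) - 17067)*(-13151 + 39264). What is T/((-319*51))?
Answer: 30218693040542/1103119545 ≈ 27394.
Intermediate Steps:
T = -30218693040542/67805 (T = (1/67805 - 17067)*26113 = -1157227934/67805*26113 = -30218693040542/67805 ≈ -4.4567e+8)
T/((-319*51)) = -30218693040542/(67805*((-319*51))) = -30218693040542/67805/(-16269) = -30218693040542/67805*(-1/16269) = 30218693040542/1103119545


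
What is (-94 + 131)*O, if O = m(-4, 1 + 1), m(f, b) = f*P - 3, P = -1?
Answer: 37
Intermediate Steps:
m(f, b) = -3 - f (m(f, b) = f*(-1) - 3 = -f - 3 = -3 - f)
O = 1 (O = -3 - 1*(-4) = -3 + 4 = 1)
(-94 + 131)*O = (-94 + 131)*1 = 37*1 = 37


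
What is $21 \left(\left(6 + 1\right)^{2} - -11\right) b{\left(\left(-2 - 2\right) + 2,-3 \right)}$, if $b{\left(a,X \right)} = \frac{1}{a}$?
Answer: $-630$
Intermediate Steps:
$21 \left(\left(6 + 1\right)^{2} - -11\right) b{\left(\left(-2 - 2\right) + 2,-3 \right)} = \frac{21 \left(\left(6 + 1\right)^{2} - -11\right)}{\left(-2 - 2\right) + 2} = \frac{21 \left(7^{2} + 11\right)}{-4 + 2} = \frac{21 \left(49 + 11\right)}{-2} = 21 \cdot 60 \left(- \frac{1}{2}\right) = 1260 \left(- \frac{1}{2}\right) = -630$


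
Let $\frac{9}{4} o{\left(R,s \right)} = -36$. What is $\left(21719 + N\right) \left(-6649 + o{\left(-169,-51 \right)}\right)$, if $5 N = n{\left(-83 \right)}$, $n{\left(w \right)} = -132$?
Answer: $-144581179$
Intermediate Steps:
$o{\left(R,s \right)} = -16$ ($o{\left(R,s \right)} = \frac{4}{9} \left(-36\right) = -16$)
$N = - \frac{132}{5}$ ($N = \frac{1}{5} \left(-132\right) = - \frac{132}{5} \approx -26.4$)
$\left(21719 + N\right) \left(-6649 + o{\left(-169,-51 \right)}\right) = \left(21719 - \frac{132}{5}\right) \left(-6649 - 16\right) = \frac{108463}{5} \left(-6665\right) = -144581179$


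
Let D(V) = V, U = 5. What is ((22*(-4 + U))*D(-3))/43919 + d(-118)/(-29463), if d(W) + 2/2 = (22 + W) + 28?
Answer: 15737/18753413 ≈ 0.00083915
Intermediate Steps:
d(W) = 49 + W (d(W) = -1 + ((22 + W) + 28) = -1 + (50 + W) = 49 + W)
((22*(-4 + U))*D(-3))/43919 + d(-118)/(-29463) = ((22*(-4 + 5))*(-3))/43919 + (49 - 118)/(-29463) = ((22*1)*(-3))*(1/43919) - 69*(-1/29463) = (22*(-3))*(1/43919) + 1/427 = -66*1/43919 + 1/427 = -66/43919 + 1/427 = 15737/18753413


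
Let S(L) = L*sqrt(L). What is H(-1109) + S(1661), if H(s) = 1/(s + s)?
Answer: -1/2218 + 1661*sqrt(1661) ≈ 67695.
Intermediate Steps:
S(L) = L**(3/2)
H(s) = 1/(2*s)
H(-1109) + S(1661) = (1/2)/(-1109) + 1661**(3/2) = (1/2)*(-1/1109) + 1661*sqrt(1661) = -1/2218 + 1661*sqrt(1661)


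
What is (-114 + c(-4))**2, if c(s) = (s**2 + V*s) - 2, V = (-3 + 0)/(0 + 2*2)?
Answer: 9409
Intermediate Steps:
V = -3/4 (V = -3/(0 + 4) = -3/4 ≈ -0.75000)
c(s) = -2 + s**2 - 3*s/4 (c(s) = (s**2 - 3*s/4) - 2 = -2 + s**2 - 3*s/4)
(-114 + c(-4))**2 = (-114 + (-2 + (-4)**2 - 3/4*(-4)))**2 = (-114 + (-2 + 16 + 3))**2 = (-114 + 17)**2 = (-97)**2 = 9409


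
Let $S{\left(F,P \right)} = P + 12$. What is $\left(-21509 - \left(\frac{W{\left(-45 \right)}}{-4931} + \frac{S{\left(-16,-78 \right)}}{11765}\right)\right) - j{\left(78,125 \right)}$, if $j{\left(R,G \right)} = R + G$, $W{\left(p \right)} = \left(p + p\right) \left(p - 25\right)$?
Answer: $- \frac{1259508479134}{58013215} \approx -21711.0$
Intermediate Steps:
$W{\left(p \right)} = 2 p \left(-25 + p\right)$
$j{\left(R,G \right)} = G + R$
$S{\left(F,P \right)} = 12 + P$
$\left(-21509 - \left(\frac{W{\left(-45 \right)}}{-4931} + \frac{S{\left(-16,-78 \right)}}{11765}\right)\right) - j{\left(78,125 \right)} = \left(-21509 - \left(\frac{2 \left(-45\right) \left(-25 - 45\right)}{-4931} + \frac{12 - 78}{11765}\right)\right) - \left(125 + 78\right) = \left(-21509 - \left(2 \left(-45\right) \left(-70\right) \left(- \frac{1}{4931}\right) - \frac{66}{11765}\right)\right) - 203 = \left(-21509 - \left(6300 \left(- \frac{1}{4931}\right) - \frac{66}{11765}\right)\right) - 203 = \left(-21509 - \left(- \frac{6300}{4931} - \frac{66}{11765}\right)\right) - 203 = \left(-21509 - - \frac{74444946}{58013215}\right) - 203 = \left(-21509 + \frac{74444946}{58013215}\right) - 203 = - \frac{1247731796489}{58013215} - 203 = - \frac{1259508479134}{58013215}$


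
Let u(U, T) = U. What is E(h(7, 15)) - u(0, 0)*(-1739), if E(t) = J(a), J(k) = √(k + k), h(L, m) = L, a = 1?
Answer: √2 ≈ 1.4142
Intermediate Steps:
J(k) = √2*√k (J(k) = √(2*k) = √2*√k)
E(t) = √2 (E(t) = √2*√1 = √2*1 = √2)
E(h(7, 15)) - u(0, 0)*(-1739) = √2 - 0*(-1739) = √2 - 1*0 = √2 + 0 = √2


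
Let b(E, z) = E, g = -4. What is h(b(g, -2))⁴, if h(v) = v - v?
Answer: 0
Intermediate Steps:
h(v) = 0
h(b(g, -2))⁴ = 0⁴ = 0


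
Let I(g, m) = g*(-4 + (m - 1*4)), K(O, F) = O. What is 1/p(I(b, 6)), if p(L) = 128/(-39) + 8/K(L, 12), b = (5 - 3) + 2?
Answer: -39/167 ≈ -0.23353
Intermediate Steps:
b = 4 (b = 2 + 2 = 4)
I(g, m) = g*(-8 + m) (I(g, m) = g*(-4 + (m - 4)) = g*(-4 + (-4 + m)) = g*(-8 + m))
p(L) = -128/39 + 8/L (p(L) = 128/(-39) + 8/L = 128*(-1/39) + 8/L = -128/39 + 8/L)
1/p(I(b, 6)) = 1/(-128/39 + 8/((4*(-8 + 6)))) = 1/(-128/39 + 8/((4*(-2)))) = 1/(-128/39 + 8/(-8)) = 1/(-128/39 + 8*(-1/8)) = 1/(-128/39 - 1) = 1/(-167/39) = -39/167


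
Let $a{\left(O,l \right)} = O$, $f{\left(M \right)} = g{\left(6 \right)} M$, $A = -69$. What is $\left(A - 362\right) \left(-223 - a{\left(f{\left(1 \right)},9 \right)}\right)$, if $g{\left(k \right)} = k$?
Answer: $98699$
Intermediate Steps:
$f{\left(M \right)} = 6 M$
$\left(A - 362\right) \left(-223 - a{\left(f{\left(1 \right)},9 \right)}\right) = \left(-69 - 362\right) \left(-223 - 6 \cdot 1\right) = - 431 \left(-223 - 6\right) = \left(-431\right) \left(-229\right) = 98699$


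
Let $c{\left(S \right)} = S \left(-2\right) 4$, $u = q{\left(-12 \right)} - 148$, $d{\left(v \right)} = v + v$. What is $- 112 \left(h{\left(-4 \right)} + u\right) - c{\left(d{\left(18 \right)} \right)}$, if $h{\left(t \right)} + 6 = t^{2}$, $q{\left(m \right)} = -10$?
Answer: $16864$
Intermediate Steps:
$d{\left(v \right)} = 2 v$
$h{\left(t \right)} = -6 + t^{2}$
$u = -158$ ($u = -10 - 148 = -158$)
$c{\left(S \right)} = - 8 S$ ($c{\left(S \right)} = - 2 S 4 = - 8 S$)
$- 112 \left(h{\left(-4 \right)} + u\right) - c{\left(d{\left(18 \right)} \right)} = - 112 \left(\left(-6 + \left(-4\right)^{2}\right) - 158\right) - - 8 \cdot 2 \cdot 18 = - 112 \left(\left(-6 + 16\right) - 158\right) - \left(-8\right) 36 = - 112 \left(10 - 158\right) - -288 = \left(-112\right) \left(-148\right) + 288 = 16576 + 288 = 16864$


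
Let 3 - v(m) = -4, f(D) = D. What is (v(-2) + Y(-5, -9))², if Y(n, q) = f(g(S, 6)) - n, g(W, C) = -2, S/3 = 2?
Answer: 100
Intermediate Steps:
S = 6 (S = 3*2 = 6)
v(m) = 7 (v(m) = 3 - 1*(-4) = 3 + 4 = 7)
Y(n, q) = -2 - n
(v(-2) + Y(-5, -9))² = (7 + (-2 - 1*(-5)))² = (7 + (-2 + 5))² = (7 + 3)² = 10² = 100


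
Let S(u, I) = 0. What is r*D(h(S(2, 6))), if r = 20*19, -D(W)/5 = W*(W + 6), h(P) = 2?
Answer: -30400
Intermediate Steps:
D(W) = -5*W*(6 + W) (D(W) = -5*W*(W + 6) = -5*W*(6 + W))
r = 380
r*D(h(S(2, 6))) = 380*(-5*2*(6 + 2)) = 380*(-5*2*8) = 380*(-80) = -30400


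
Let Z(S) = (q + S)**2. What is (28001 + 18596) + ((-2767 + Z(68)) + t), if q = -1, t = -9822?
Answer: 38497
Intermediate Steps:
Z(S) = (-1 + S)**2
(28001 + 18596) + ((-2767 + Z(68)) + t) = (28001 + 18596) + ((-2767 + (-1 + 68)**2) - 9822) = 46597 + ((-2767 + 67**2) - 9822) = 46597 + ((-2767 + 4489) - 9822) = 46597 + (1722 - 9822) = 46597 - 8100 = 38497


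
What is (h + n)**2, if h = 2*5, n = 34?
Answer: 1936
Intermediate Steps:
h = 10
(h + n)**2 = (10 + 34)**2 = 44**2 = 1936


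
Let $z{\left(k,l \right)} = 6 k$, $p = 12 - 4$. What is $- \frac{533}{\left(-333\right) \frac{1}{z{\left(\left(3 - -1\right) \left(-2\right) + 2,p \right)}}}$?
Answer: $- \frac{2132}{37} \approx -57.622$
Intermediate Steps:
$p = 8$
$- \frac{533}{\left(-333\right) \frac{1}{z{\left(\left(3 - -1\right) \left(-2\right) + 2,p \right)}}} = - \frac{533}{\left(-333\right) \frac{1}{6 \left(\left(3 - -1\right) \left(-2\right) + 2\right)}} = - \frac{533}{\left(-333\right) \frac{1}{6 \left(\left(3 + 1\right) \left(-2\right) + 2\right)}} = - \frac{533}{\left(-333\right) \frac{1}{6 \left(4 \left(-2\right) + 2\right)}} = - \frac{533}{\left(-333\right) \frac{1}{6 \left(-8 + 2\right)}} = - \frac{533}{\left(-333\right) \frac{1}{6 \left(-6\right)}} = - \frac{533}{\left(-333\right) \frac{1}{-36}} = - \frac{533}{\left(-333\right) \left(- \frac{1}{36}\right)} = - \frac{533}{\frac{37}{4}} = \left(-533\right) \frac{4}{37} = - \frac{2132}{37}$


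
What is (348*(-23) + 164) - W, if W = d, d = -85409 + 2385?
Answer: 75184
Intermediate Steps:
d = -83024
W = -83024
(348*(-23) + 164) - W = (348*(-23) + 164) - 1*(-83024) = (-8004 + 164) + 83024 = -7840 + 83024 = 75184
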